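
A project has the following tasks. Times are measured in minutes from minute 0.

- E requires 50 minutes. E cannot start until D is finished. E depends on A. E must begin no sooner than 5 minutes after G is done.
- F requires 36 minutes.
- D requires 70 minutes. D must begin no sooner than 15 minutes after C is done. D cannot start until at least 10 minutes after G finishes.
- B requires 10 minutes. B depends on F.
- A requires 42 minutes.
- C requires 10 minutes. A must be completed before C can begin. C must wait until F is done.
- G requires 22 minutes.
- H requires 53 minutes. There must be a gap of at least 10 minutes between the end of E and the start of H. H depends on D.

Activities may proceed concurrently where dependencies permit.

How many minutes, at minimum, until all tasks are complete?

G can start immediately at minute 0; it finishes at minute 22.
F has no prerequisites, so it starts at minute 0 and finishes at minute 36.
B cannot begin until F (finishes minute 36). It runs from minute 36 to 36 + 10 = minute 46.
A has no prerequisites, so it starts at minute 0 and finishes at minute 42.
C has to wait for A (finishes minute 42); F (finishes minute 36). The latest of these is minute 42, so C runs minute 42 to 42 + 10 = minute 52.
D has to wait for C (finishes minute 52, plus 15-minute gap → minute 67); G (finishes minute 22, plus 10-minute gap → minute 32). The latest of these is minute 67, so D runs minute 67 to 67 + 70 = minute 137.
E has to wait for D (finishes minute 137); A (finishes minute 42); G (finishes minute 22, plus 5-minute gap → minute 27). The latest of these is minute 137, so E runs minute 137 to 137 + 50 = minute 187.
H cannot start until E (finishes minute 187, plus 10-minute gap → minute 197); D (finishes minute 137). The controlling bound is minute 197, so H finishes at 197 + 53 = minute 250.
All tasks are finished once the last one completes. Finish times: A at 42, B at 46, C at 52, D at 137, E at 187, F at 36, G at 22, H at 250. The latest is minute 250.

250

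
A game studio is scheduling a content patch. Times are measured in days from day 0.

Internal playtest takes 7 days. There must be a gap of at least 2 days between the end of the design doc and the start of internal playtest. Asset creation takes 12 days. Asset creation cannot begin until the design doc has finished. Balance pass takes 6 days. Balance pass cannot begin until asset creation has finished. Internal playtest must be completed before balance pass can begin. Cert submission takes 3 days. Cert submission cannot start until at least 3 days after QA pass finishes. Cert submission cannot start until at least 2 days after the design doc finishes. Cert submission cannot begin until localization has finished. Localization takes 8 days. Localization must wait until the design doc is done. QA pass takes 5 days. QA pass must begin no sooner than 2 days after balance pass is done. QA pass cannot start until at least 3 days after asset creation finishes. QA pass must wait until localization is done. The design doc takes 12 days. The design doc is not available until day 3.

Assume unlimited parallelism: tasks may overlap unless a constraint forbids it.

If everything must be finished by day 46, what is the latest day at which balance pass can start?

27

Cert submission must finish by day 46; it takes 3 days, so it must start by 46 − 3 = day 43.
QA pass must finish before cert submission (must start by day 43, minus 3-day gap → day 40). With a 5-day duration, QA pass must start by 40 − 5 = day 35.
Balance pass has to be done before QA pass (must start by day 35, minus 2-day gap → day 33). That means finishing by day 33, i.e. starting by 33 − 6 = day 27.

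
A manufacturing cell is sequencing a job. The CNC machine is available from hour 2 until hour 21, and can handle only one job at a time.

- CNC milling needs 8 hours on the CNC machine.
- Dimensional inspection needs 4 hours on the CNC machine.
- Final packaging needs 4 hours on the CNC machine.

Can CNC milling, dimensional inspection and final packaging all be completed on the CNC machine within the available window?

Yes

The CNC machine window is 21 − 2 = 19 hours.
Running back to back, the jobs need 8 + 4 + 4 = 16 hours on the CNC machine.
Since 16 ≤ 19, they fit within the window.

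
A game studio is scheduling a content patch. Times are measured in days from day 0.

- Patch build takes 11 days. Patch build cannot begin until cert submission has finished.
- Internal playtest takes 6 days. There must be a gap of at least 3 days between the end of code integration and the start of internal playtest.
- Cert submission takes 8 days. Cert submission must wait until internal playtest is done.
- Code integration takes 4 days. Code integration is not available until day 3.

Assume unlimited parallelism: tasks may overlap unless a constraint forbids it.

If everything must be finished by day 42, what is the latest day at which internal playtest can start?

17

Patch build has no dependents, so it just needs to finish by day 42. Starting by 42 − 11 = day 31 achieves that.
Cert submission must finish before patch build (must start by day 31). With an 8-day duration, cert submission must start by 31 − 8 = day 23.
Since cert submission (must start by day 23) depends on it, internal playtest must finish by day 23. Backing off its 6-day duration gives a latest start of day 17.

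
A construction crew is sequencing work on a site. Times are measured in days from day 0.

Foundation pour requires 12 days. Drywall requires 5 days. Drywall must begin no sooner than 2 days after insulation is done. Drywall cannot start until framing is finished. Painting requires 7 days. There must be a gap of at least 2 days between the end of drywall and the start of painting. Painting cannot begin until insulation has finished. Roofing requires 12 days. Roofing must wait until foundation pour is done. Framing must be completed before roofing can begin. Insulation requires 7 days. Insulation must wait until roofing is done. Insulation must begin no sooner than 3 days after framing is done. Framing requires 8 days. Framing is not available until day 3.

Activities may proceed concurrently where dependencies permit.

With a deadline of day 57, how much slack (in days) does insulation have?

After its own release at day 3, framing can start at day 3 and finishes at day 11.
Nothing blocks foundation pour, so it runs from day 0 to day 12.
Roofing has to wait for foundation pour (finishes day 12); framing (finishes day 11). The latest of these is day 12, so roofing runs day 12 to 12 + 12 = day 24.
Insulation has to wait for roofing (finishes day 24); framing (finishes day 11, plus 3-day gap → day 14). The latest of these is day 24, so insulation runs day 24 to 24 + 7 = day 31.

Working backward from the deadline:
Painting has no dependents, so it just needs to finish by day 57. Starting by 57 − 7 = day 50 achieves that.
Drywall feeds into painting (must start by day 50, minus 2-day gap → day 48); so drywall must finish by day 48 and therefore start by day 43.
For insulation: drywall (must start by day 43, minus 2-day gap → day 41); painting (must start by day 50). The most restrictive is day 41; with a 7-day duration, insulation must start by day 34.
So insulation can start as early as day 24 and as late as day 34, giving 34 − 24 = 10 days of slack.

10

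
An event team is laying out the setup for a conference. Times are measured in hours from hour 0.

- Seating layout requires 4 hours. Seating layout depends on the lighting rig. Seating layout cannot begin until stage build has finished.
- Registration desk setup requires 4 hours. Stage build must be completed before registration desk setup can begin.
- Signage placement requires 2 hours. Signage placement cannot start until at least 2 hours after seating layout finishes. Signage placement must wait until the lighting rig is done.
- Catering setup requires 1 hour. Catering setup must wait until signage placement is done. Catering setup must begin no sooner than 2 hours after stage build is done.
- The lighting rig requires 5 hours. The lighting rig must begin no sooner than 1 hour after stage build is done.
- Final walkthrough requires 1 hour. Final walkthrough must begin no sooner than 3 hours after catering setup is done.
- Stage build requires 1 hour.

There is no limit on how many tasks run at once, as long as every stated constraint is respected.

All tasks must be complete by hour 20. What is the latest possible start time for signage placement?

13

Final walkthrough must finish by hour 20; it takes 1 hour, so it must start by 20 − 1 = hour 19.
Catering setup must finish before final walkthrough (must start by hour 19, minus 3-hour gap → hour 16). With a 1-hour duration, catering setup must start by 16 − 1 = hour 15.
Since catering setup (must start by hour 15) depends on it, signage placement must finish by hour 15. Backing off its 2-hour duration gives a latest start of hour 13.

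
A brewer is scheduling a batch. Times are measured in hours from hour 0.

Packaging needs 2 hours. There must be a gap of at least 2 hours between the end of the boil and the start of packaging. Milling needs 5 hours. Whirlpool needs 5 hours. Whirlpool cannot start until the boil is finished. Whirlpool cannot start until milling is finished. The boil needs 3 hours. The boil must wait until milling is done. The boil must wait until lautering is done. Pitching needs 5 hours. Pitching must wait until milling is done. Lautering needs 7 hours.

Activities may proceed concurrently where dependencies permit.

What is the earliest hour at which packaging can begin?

12

Lautering can start immediately at hour 0; it finishes at hour 7.
Milling can start immediately at hour 0; it finishes at hour 5.
For the boil: milling (finishes hour 5); lautering (finishes hour 7). Taking the maximum gives a start of hour 7, and it finishes at 7 + 3 = hour 10.
Packaging waits on the boil (finishes hour 10, plus 2-hour gap → hour 12), so the earliest it can start is hour 12.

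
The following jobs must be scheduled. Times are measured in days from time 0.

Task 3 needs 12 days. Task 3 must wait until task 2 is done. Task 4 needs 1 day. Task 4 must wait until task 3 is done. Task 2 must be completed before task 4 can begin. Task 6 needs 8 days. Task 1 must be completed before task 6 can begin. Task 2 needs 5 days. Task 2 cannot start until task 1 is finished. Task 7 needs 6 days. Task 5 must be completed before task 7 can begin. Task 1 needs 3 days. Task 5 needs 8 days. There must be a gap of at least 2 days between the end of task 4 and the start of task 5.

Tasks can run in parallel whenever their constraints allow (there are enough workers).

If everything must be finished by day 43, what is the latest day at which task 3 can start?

Task 7 has no dependents, so it just needs to finish by day 43. Starting by 43 − 6 = day 37 achieves that.
Task 5 has to be done before task 7 (must start by day 37). That means finishing by day 37, i.e. starting by 37 − 8 = day 29.
Task 4 feeds into task 5 (must start by day 29, minus 2-day gap → day 27); so task 4 must finish by day 27 and therefore start by day 26.
Task 3 feeds into task 4 (must start by day 26); so task 3 must finish by day 26 and therefore start by day 14.

14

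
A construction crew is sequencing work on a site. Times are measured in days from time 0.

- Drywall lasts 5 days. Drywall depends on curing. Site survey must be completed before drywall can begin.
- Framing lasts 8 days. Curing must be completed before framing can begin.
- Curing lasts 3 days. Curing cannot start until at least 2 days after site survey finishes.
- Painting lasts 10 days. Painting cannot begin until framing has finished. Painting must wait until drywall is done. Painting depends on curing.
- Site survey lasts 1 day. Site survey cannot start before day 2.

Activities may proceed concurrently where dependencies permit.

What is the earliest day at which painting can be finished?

Site survey cannot begin until its own release at day 2. It runs from day 2 to 2 + 1 = day 3.
Curing cannot begin until site survey (finishes day 3, plus 2-day gap → day 5). It runs from day 5 to 5 + 3 = day 8.
For drywall: curing (finishes day 8); site survey (finishes day 3). Taking the maximum gives a start of day 8, and it finishes at 8 + 5 = day 13.
After curing (finishes day 8), framing can start at day 8 and finishes at day 16.
Painting cannot start until framing (finishes day 16); drywall (finishes day 13); curing (finishes day 8). The controlling bound is day 16, so painting finishes at 16 + 10 = day 26.

26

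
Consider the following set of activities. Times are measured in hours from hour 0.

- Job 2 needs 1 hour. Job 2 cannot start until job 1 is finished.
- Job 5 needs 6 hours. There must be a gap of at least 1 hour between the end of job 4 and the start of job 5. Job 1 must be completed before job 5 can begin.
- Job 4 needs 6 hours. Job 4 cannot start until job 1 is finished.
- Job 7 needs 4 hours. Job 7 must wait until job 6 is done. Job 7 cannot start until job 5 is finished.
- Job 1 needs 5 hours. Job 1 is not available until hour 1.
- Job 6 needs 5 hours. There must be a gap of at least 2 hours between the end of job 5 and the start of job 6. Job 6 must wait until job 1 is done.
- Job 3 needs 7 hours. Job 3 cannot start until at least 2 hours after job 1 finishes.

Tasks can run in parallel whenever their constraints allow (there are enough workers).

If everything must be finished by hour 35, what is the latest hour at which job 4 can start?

Job 7 must finish by hour 35; it takes 4 hours, so it must start by 35 − 4 = hour 31.
Job 6 feeds into job 7 (must start by hour 31); so job 6 must finish by hour 31 and therefore start by hour 26.
For job 5: job 6 (must start by hour 26, minus 2-hour gap → hour 24); job 7 (must start by hour 31). The most restrictive is hour 24; with a 6-hour duration, job 5 must start by hour 18.
Job 4 must finish before job 5 (must start by hour 18, minus 1-hour gap → hour 17). With a 6-hour duration, job 4 must start by 17 − 6 = hour 11.

11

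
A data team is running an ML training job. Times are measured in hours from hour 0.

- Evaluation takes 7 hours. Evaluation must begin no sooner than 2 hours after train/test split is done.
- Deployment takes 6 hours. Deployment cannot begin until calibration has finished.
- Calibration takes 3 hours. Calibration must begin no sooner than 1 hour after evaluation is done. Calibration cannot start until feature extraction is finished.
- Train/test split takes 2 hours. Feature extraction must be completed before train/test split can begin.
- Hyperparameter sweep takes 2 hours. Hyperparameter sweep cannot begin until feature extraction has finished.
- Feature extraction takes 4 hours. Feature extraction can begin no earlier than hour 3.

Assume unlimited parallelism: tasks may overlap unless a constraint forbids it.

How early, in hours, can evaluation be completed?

18

Feature extraction waits on its own release at hour 3, so it starts at hour 3 and finishes at 3 + 4 = hour 7.
Train/test split waits on feature extraction (finishes hour 7), so it starts at hour 7 and finishes at 7 + 2 = hour 9.
Evaluation waits on train/test split (finishes hour 9, plus 2-hour gap → hour 11), so it starts at hour 11 and finishes at 11 + 7 = hour 18.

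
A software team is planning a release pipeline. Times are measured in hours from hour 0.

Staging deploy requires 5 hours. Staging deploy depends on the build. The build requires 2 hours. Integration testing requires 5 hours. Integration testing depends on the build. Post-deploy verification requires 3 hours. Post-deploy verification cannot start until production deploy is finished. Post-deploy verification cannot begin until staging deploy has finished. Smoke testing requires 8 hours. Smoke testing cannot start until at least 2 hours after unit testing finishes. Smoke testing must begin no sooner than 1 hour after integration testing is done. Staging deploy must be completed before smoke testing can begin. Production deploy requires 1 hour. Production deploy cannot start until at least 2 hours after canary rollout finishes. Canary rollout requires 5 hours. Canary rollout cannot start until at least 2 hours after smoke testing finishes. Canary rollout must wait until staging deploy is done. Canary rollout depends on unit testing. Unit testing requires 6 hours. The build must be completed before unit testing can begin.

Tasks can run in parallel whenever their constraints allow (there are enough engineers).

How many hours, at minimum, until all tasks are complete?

The build can start immediately at hour 0; it finishes at hour 2.
After the build (finishes hour 2), staging deploy can start at hour 2 and finishes at hour 7.
Integration testing cannot begin until the build (finishes hour 2). It runs from hour 2 to 2 + 5 = hour 7.
Unit testing cannot begin until the build (finishes hour 2). It runs from hour 2 to 2 + 6 = hour 8.
For smoke testing: unit testing (finishes hour 8, plus 2-hour gap → hour 10); integration testing (finishes hour 7, plus 1-hour gap → hour 8); staging deploy (finishes hour 7). Taking the maximum gives a start of hour 10, and it finishes at 10 + 8 = hour 18.
Canary rollout cannot start until smoke testing (finishes hour 18, plus 2-hour gap → hour 20); staging deploy (finishes hour 7); unit testing (finishes hour 8). The controlling bound is hour 20, so canary rollout finishes at 20 + 5 = hour 25.
After canary rollout (finishes hour 25, plus 2-hour gap → hour 27), production deploy can start at hour 27 and finishes at hour 28.
Post-deploy verification cannot start until production deploy (finishes hour 28); staging deploy (finishes hour 7). The controlling bound is hour 28, so post-deploy verification finishes at 28 + 3 = hour 31.
All tasks are finished once the last one completes. Finish times: The build at 2, Unit testing at 8, Integration testing at 7, Staging deploy at 7, Smoke testing at 18, Canary rollout at 25, Production deploy at 28, Post-deploy verification at 31. The latest is hour 31.

31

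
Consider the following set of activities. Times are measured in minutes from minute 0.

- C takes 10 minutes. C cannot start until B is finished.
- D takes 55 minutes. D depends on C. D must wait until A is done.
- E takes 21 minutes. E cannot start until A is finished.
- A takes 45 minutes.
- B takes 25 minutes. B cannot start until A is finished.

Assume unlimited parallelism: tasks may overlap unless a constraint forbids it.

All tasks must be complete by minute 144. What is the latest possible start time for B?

D has no dependents, so it just needs to finish by minute 144. Starting by 144 − 55 = minute 89 achieves that.
C feeds into D (must start by minute 89); so C must finish by minute 89 and therefore start by minute 79.
B has to be done before C (must start by minute 79). That means finishing by minute 79, i.e. starting by 79 − 25 = minute 54.

54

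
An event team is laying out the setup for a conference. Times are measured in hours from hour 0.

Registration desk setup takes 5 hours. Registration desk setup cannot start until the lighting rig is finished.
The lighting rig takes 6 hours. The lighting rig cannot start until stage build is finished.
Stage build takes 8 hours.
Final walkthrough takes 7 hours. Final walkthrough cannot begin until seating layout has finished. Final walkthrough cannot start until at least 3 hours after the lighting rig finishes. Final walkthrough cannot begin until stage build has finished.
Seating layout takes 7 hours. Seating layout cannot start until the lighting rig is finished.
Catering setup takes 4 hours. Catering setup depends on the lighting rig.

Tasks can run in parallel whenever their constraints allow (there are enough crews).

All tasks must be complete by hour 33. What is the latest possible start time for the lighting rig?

13

To finish by hour 33, final walkthrough (duration 7) must start no later than hour 26.
Since final walkthrough (must start by hour 26) depends on it, seating layout must finish by hour 26. Backing off its 7-hour duration gives a latest start of hour 19.
Registration desk setup has no dependents, so it just needs to finish by hour 33. Starting by 33 − 5 = hour 28 achieves that.
Nothing follows catering setup; the deadline of hour 33 is its only limit. It must start by 33 − 4 = hour 29.
The lighting rig feeds seating layout (must start by hour 19); registration desk setup (must start by hour 28); catering setup (must start by hour 29); final walkthrough (must start by hour 26, minus 3-hour gap → hour 23). Taking the minimum, the lighting rig must finish by hour 19 and start by 19 − 6 = hour 13.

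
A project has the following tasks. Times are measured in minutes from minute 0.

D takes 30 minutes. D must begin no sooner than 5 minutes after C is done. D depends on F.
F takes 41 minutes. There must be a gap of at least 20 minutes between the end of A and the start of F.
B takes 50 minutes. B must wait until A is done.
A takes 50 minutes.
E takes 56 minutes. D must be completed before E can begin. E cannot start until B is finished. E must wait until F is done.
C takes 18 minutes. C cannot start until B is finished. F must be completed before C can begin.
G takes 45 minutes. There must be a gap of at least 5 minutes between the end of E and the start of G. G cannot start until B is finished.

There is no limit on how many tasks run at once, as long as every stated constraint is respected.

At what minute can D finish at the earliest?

A can start immediately at minute 0; it finishes at minute 50.
F cannot begin until A (finishes minute 50, plus 20-minute gap → minute 70). It runs from minute 70 to 70 + 41 = minute 111.
After A (finishes minute 50), B can start at minute 50 and finishes at minute 100.
For C: B (finishes minute 100); F (finishes minute 111). Taking the maximum gives a start of minute 111, and it finishes at 111 + 18 = minute 129.
For D: C (finishes minute 129, plus 5-minute gap → minute 134); F (finishes minute 111). Taking the maximum gives a start of minute 134, and it finishes at 134 + 30 = minute 164.

164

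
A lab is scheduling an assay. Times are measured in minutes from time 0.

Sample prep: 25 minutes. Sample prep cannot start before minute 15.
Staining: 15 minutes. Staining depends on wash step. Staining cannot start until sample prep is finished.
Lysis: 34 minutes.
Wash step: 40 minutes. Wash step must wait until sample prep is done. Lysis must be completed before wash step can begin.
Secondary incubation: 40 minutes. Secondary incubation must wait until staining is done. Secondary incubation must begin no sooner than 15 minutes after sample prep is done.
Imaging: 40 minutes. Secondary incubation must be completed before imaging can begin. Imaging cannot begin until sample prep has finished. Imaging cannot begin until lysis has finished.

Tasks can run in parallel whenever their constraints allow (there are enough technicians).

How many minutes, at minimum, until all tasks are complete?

175

Lysis can start immediately at minute 0; it finishes at minute 34.
After its own release at minute 15, sample prep can start at minute 15 and finishes at minute 40.
Wash step needs all of sample prep (finishes minute 40); lysis (finishes minute 34). That puts its earliest start at minute 40; it finishes at 40 + 40 = minute 80.
For staining: wash step (finishes minute 80); sample prep (finishes minute 40). Taking the maximum gives a start of minute 80, and it finishes at 80 + 15 = minute 95.
For secondary incubation: staining (finishes minute 95); sample prep (finishes minute 40, plus 15-minute gap → minute 55). Taking the maximum gives a start of minute 95, and it finishes at 95 + 40 = minute 135.
Imaging cannot start until secondary incubation (finishes minute 135); sample prep (finishes minute 40); lysis (finishes minute 34). The controlling bound is minute 135, so imaging finishes at 135 + 40 = minute 175.
All tasks are finished once the last one completes. Finish times: Sample prep at 40, Lysis at 34, Wash step at 80, Staining at 95, Secondary incubation at 135, Imaging at 175. The latest is minute 175.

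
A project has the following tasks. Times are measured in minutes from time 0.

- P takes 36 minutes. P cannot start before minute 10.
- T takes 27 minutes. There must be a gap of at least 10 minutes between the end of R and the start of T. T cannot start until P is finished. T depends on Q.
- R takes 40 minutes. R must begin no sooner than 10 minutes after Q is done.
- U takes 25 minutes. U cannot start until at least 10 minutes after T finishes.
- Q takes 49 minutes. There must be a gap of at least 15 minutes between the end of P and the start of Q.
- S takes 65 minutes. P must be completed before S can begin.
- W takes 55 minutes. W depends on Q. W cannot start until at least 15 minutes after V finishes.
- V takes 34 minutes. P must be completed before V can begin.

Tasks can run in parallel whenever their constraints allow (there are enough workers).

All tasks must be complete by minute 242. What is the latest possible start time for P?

20

Nothing follows U; the deadline of minute 242 is its only limit. It must start by 242 − 25 = minute 217.
Since U (must start by minute 217, minus 10-minute gap → minute 207) depends on it, T must finish by minute 207. Backing off its 27-minute duration gives a latest start of minute 180.
Since T (must start by minute 180, minus 10-minute gap → minute 170) depends on it, R must finish by minute 170. Backing off its 40-minute duration gives a latest start of minute 130.
W must finish by minute 242; it takes 55 minutes, so it must start by 242 − 55 = minute 187.
Q must finish in time for R (must start by minute 130, minus 10-minute gap → minute 120); T (must start by minute 180); W (must start by minute 187). The tightest is minute 120, so Q must start by 120 − 49 = minute 71.
Nothing follows S; the deadline of minute 242 is its only limit. It must start by 242 − 65 = minute 177.
V feeds into W (must start by minute 187, minus 15-minute gap → minute 172); so V must finish by minute 172 and therefore start by minute 138.
P has several dependents: Q (must start by minute 71, minus 15-minute gap → minute 56); S (must start by minute 177); T (must start by minute 180); V (must start by minute 138). The earliest of those limits is minute 56, so P must start by 56 − 36 = minute 20.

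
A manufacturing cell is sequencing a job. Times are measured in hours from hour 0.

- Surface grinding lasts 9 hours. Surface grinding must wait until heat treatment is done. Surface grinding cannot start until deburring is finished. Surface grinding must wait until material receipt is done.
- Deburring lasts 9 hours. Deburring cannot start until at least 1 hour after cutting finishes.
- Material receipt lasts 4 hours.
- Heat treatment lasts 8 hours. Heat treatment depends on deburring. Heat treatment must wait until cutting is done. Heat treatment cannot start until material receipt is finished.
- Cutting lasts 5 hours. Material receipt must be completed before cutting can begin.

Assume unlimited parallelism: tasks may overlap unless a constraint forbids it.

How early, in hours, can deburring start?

Material receipt has no prerequisites, so it starts at hour 0 and finishes at hour 4.
Cutting waits on material receipt (finishes hour 4), so it starts at hour 4 and finishes at 4 + 5 = hour 9.
Deburring waits on cutting (finishes hour 9, plus 1-hour gap → hour 10), so the earliest it can start is hour 10.

10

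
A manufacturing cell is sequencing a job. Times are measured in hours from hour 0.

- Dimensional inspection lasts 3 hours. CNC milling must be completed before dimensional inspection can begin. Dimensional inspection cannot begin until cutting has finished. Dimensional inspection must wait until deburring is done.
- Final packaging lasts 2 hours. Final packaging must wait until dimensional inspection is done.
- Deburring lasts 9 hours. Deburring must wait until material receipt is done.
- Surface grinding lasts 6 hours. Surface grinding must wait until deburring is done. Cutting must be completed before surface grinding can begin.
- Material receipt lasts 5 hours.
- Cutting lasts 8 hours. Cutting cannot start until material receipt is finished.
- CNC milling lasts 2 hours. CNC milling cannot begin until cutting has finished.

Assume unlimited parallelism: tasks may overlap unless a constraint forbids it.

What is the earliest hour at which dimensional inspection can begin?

Material receipt has no prerequisites, so it starts at hour 0 and finishes at hour 5.
After material receipt (finishes hour 5), deburring can start at hour 5 and finishes at hour 14.
After material receipt (finishes hour 5), cutting can start at hour 5 and finishes at hour 13.
After cutting (finishes hour 13), CNC milling can start at hour 13 and finishes at hour 15.
Dimensional inspection waits on CNC milling (finishes hour 15); cutting (finishes hour 13); deburring (finishes hour 14). The latest of these is hour 15, which is the earliest dimensional inspection can start.

15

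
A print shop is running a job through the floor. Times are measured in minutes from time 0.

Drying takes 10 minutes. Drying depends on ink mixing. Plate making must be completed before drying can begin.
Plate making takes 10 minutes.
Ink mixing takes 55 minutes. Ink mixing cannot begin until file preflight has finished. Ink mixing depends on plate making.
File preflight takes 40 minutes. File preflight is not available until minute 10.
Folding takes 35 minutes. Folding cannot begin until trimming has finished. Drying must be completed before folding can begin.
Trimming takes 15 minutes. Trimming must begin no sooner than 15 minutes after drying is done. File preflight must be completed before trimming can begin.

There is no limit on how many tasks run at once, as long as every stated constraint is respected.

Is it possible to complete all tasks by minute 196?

Yes

Nothing blocks plate making, so it runs from minute 0 to minute 10.
File preflight waits on its own release at minute 10, so it starts at minute 10 and finishes at 10 + 40 = minute 50.
For ink mixing: file preflight (finishes minute 50); plate making (finishes minute 10). Taking the maximum gives a start of minute 50, and it finishes at 50 + 55 = minute 105.
For drying: ink mixing (finishes minute 105); plate making (finishes minute 10). Taking the maximum gives a start of minute 105, and it finishes at 105 + 10 = minute 115.
Trimming needs all of drying (finishes minute 115, plus 15-minute gap → minute 130); file preflight (finishes minute 50). That puts its earliest start at minute 130; it finishes at 130 + 15 = minute 145.
Folding cannot start until trimming (finishes minute 145); drying (finishes minute 115). The controlling bound is minute 145, so folding finishes at 145 + 35 = minute 180.
Every task is finished by minute 180, which is no later than the deadline of 196, so the schedule is feasible.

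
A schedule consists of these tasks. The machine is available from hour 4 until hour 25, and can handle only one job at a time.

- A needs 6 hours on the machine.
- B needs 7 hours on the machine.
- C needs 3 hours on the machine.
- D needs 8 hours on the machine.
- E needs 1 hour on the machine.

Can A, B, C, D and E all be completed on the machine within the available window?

The machine window is 25 − 4 = 21 hours.
Running back to back, the jobs need 6 + 7 + 3 + 8 + 1 = 25 hours on the machine.
Since 25 > 21, they cannot all fit.

No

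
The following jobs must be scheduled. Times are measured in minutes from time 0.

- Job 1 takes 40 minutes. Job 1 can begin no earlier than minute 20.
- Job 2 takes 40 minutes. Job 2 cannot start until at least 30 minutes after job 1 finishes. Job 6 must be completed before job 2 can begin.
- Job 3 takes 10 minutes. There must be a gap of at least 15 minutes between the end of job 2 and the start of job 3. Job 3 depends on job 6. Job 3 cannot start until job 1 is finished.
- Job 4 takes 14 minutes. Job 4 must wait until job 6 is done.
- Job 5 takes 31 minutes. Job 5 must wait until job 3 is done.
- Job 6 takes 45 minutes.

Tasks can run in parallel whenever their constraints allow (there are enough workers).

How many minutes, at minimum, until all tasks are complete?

186

Job 6 has no prerequisites, so it starts at minute 0 and finishes at minute 45.
After job 6 (finishes minute 45), job 4 can start at minute 45 and finishes at minute 59.
Job 1 waits on its own release at minute 20, so it starts at minute 20 and finishes at 20 + 40 = minute 60.
For job 2: job 1 (finishes minute 60, plus 30-minute gap → minute 90); job 6 (finishes minute 45). Taking the maximum gives a start of minute 90, and it finishes at 90 + 40 = minute 130.
Job 3 needs all of job 2 (finishes minute 130, plus 15-minute gap → minute 145); job 6 (finishes minute 45); job 1 (finishes minute 60). That puts its earliest start at minute 145; it finishes at 145 + 10 = minute 155.
Job 5 waits on job 3 (finishes minute 155), so it starts at minute 155 and finishes at 155 + 31 = minute 186.
All tasks are finished once the last one completes. Finish times: Job 1 at 60, Job 2 at 130, Job 3 at 155, Job 4 at 59, Job 5 at 186, Job 6 at 45. The latest is minute 186.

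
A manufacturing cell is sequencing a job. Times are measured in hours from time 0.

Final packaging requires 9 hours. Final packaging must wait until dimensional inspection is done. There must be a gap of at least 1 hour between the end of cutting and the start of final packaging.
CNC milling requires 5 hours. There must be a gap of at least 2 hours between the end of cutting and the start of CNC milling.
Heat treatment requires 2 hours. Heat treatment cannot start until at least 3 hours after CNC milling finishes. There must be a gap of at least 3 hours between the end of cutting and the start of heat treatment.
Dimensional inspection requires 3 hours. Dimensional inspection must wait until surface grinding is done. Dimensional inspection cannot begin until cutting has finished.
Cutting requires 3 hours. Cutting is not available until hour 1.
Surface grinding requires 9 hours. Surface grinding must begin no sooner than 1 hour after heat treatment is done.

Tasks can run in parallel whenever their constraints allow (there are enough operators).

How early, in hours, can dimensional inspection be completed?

Cutting cannot begin until its own release at hour 1. It runs from hour 1 to 1 + 3 = hour 4.
CNC milling cannot begin until cutting (finishes hour 4, plus 2-hour gap → hour 6). It runs from hour 6 to 6 + 5 = hour 11.
For heat treatment: CNC milling (finishes hour 11, plus 3-hour gap → hour 14); cutting (finishes hour 4, plus 3-hour gap → hour 7). Taking the maximum gives a start of hour 14, and it finishes at 14 + 2 = hour 16.
Surface grinding waits on heat treatment (finishes hour 16, plus 1-hour gap → hour 17), so it starts at hour 17 and finishes at 17 + 9 = hour 26.
For dimensional inspection: surface grinding (finishes hour 26); cutting (finishes hour 4). Taking the maximum gives a start of hour 26, and it finishes at 26 + 3 = hour 29.

29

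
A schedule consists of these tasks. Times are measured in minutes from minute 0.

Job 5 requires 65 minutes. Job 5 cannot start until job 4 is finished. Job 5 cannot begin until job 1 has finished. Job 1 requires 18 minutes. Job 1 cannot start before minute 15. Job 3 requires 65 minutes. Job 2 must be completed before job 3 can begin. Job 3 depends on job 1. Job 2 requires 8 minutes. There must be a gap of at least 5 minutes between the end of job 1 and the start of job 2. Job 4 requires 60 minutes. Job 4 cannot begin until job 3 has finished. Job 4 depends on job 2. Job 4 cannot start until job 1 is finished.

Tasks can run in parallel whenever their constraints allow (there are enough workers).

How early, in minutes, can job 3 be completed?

111

Job 1 waits on its own release at minute 15, so it starts at minute 15 and finishes at 15 + 18 = minute 33.
After job 1 (finishes minute 33, plus 5-minute gap → minute 38), job 2 can start at minute 38 and finishes at minute 46.
Job 3 cannot start until job 2 (finishes minute 46); job 1 (finishes minute 33). The controlling bound is minute 46, so job 3 finishes at 46 + 65 = minute 111.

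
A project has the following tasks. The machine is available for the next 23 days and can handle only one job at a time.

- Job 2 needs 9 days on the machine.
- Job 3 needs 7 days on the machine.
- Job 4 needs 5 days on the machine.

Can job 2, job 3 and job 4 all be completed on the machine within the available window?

Yes

Running back to back, the jobs need 9 + 7 + 5 = 21 days on the machine.
Since 21 ≤ 23, they fit within the window.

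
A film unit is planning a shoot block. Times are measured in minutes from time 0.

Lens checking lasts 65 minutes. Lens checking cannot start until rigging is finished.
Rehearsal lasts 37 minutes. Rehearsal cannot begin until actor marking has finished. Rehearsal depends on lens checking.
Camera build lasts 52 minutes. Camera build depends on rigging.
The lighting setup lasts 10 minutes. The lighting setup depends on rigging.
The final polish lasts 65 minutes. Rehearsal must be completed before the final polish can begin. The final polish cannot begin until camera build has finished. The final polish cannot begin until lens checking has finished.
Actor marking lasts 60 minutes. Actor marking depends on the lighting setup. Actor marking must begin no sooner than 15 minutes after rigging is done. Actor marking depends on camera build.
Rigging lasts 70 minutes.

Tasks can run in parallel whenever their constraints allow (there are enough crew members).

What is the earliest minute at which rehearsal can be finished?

Rigging can start immediately at minute 0; it finishes at minute 70.
After rigging (finishes minute 70), lens checking can start at minute 70 and finishes at minute 135.
Camera build cannot begin until rigging (finishes minute 70). It runs from minute 70 to 70 + 52 = minute 122.
After rigging (finishes minute 70), the lighting setup can start at minute 70 and finishes at minute 80.
Actor marking cannot start until the lighting setup (finishes minute 80); rigging (finishes minute 70, plus 15-minute gap → minute 85); camera build (finishes minute 122). The controlling bound is minute 122, so actor marking finishes at 122 + 60 = minute 182.
Rehearsal cannot start until actor marking (finishes minute 182); lens checking (finishes minute 135). The controlling bound is minute 182, so rehearsal finishes at 182 + 37 = minute 219.

219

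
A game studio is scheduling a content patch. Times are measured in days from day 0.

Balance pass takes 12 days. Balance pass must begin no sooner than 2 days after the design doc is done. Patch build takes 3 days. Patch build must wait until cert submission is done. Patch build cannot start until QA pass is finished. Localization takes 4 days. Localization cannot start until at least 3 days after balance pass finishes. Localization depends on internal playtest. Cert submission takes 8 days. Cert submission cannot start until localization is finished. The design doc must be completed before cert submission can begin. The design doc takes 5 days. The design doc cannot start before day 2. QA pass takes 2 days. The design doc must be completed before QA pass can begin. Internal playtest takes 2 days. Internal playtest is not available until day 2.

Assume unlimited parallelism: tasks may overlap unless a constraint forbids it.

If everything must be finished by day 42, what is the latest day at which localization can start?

Patch build must finish by day 42; it takes 3 days, so it must start by 42 − 3 = day 39.
Since patch build (must start by day 39) depends on it, cert submission must finish by day 39. Backing off its 8-day duration gives a latest start of day 31.
Localization feeds into cert submission (must start by day 31); so localization must finish by day 31 and therefore start by day 27.

27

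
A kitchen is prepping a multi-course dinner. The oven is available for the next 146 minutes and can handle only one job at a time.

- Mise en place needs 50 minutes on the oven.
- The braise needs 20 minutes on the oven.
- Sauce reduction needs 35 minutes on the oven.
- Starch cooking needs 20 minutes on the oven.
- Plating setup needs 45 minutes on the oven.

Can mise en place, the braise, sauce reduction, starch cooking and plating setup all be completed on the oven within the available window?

No

Running back to back, the jobs need 50 + 20 + 35 + 20 + 45 = 170 minutes on the oven.
Since 170 > 146, they cannot all fit.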